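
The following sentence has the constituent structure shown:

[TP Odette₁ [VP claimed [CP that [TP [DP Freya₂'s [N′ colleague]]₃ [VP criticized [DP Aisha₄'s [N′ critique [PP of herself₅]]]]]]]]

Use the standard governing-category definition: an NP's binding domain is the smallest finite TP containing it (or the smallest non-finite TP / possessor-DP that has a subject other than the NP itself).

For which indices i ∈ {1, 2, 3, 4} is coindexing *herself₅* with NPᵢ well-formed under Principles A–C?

*herself* is an anaphor, so Principle A applies: it must be bound in its binding domain.
Binding domain of *herself₅*: the possessed DP, whose subject is Aisha₄.
*Odette₁* c-commands the anaphor but is outside its binding domain → cannot satisfy Principle A.
*Freya₂* does not c-command the anaphor → cannot bind it.
*[Freya₂'s colleague]₃* c-commands the anaphor but is outside its binding domain → cannot satisfy Principle A.
*Aisha₄* c-commands the anaphor within its binding domain → licit binder.

{4}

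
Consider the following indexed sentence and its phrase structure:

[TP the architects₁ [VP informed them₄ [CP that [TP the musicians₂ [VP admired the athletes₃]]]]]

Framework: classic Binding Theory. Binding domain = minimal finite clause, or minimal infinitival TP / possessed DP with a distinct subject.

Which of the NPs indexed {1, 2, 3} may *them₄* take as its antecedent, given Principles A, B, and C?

none

*them* is a pronoun, so Principle B applies: it must be free in its binding domain.
Binding domain of *them₄*: the matrix TP, whose subject is the architects₁.
*the architects₁* c-commands the pronoun within its binding domain → coindexation would violate Principle B.
*the musicians₂*: the pronoun c-commands this R-expression → coindexation would violate Principle C on *the musicians₂*.
*the athletes₃*: the pronoun c-commands this R-expression → coindexation would violate Principle C on *the athletes₃*.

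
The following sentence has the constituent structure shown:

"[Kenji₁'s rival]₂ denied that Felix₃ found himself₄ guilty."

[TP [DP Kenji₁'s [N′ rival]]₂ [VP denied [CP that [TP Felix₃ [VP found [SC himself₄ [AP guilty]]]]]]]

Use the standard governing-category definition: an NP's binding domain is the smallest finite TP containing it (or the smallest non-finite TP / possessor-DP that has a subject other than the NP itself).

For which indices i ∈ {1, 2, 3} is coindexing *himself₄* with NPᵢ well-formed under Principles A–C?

*himself* is an anaphor, so Principle A applies: it must be bound in its binding domain.
Binding domain of *himself₄*: the embedded TP, whose subject is Felix₃.
*Kenji₁* does not c-command the anaphor → cannot bind it.
*[Kenji₁'s rival]₂* c-commands the anaphor but is outside its binding domain → cannot satisfy Principle A.
*Felix₃* c-commands the anaphor within its binding domain → licit binder.

{3}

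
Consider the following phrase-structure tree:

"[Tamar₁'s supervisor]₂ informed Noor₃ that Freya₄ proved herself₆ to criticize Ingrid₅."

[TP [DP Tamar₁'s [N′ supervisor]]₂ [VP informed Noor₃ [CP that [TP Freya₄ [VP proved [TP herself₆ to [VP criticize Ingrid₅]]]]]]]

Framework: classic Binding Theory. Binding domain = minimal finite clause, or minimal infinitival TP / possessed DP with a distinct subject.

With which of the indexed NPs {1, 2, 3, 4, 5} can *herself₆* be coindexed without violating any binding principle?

*herself* is an anaphor, so Principle A applies: it must be bound in its binding domain.
Binding domain of *herself₆*: the embedded TP, whose subject is Freya₄.
*Tamar₁* does not c-command the anaphor → cannot bind it.
*[Tamar₁'s supervisor]₂* c-commands the anaphor but is outside its binding domain → cannot satisfy Principle A.
*Noor₃* c-commands the anaphor but is outside its binding domain → cannot satisfy Principle A.
*Freya₄* c-commands the anaphor within its binding domain → licit binder.
*Ingrid₅* does not c-command the anaphor → cannot bind it.

{4}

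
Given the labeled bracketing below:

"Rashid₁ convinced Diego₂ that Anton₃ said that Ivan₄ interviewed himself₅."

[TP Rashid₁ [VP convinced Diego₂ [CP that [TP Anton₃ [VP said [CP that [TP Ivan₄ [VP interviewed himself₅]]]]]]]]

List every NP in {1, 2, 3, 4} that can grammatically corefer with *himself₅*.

*himself* is an anaphor, so Principle A applies: it must be bound in its binding domain.
Binding domain of *himself₅*: the embedded TP, whose subject is Ivan₄.
*Rashid₁* c-commands the anaphor but is outside its binding domain → cannot satisfy Principle A.
*Diego₂* c-commands the anaphor but is outside its binding domain → cannot satisfy Principle A.
*Anton₃* c-commands the anaphor but is outside its binding domain → cannot satisfy Principle A.
*Ivan₄* c-commands the anaphor within its binding domain → licit binder.

{4}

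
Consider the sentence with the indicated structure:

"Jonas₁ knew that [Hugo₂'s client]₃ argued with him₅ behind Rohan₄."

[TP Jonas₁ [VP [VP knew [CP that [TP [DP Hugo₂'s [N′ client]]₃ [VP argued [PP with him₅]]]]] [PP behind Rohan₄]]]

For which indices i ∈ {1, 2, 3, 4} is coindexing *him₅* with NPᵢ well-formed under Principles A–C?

*him* is a pronoun, so Principle B applies: it must be free in its binding domain.
Binding domain of *him₅*: the embedded TP, whose subject is [Hugo₂'s client]₃.
*Jonas₁* c-commands the pronoun but from outside its binding domain, and is not c-commanded by it → coindexation permitted.
*Hugo₂* and the pronoun do not c-command one another → neither Principle B nor Principle C is at stake; coindexation permitted.
*[Hugo₂'s client]₃* c-commands the pronoun within its binding domain → coindexation would violate Principle B.
*Rohan₄* and the pronoun do not c-command one another → neither Principle B nor Principle C is at stake; coindexation permitted.

{1, 2, 4}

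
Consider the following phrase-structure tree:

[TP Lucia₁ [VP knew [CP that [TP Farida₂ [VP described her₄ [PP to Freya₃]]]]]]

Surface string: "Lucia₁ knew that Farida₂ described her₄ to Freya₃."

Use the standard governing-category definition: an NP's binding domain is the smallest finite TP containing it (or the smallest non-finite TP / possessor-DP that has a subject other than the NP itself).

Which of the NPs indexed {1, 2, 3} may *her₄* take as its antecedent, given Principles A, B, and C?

*her* is a pronoun, so Principle B applies: it must be free in its binding domain.
Binding domain of *her₄*: the embedded TP, whose subject is Farida₂.
*Lucia₁* c-commands the pronoun but from outside its binding domain, and is not c-commanded by it → coindexation permitted.
*Farida₂* c-commands the pronoun within its binding domain → coindexation would violate Principle B.
*Freya₃*: the pronoun c-commands this R-expression → coindexation would violate Principle C on *Freya₃*.

{1}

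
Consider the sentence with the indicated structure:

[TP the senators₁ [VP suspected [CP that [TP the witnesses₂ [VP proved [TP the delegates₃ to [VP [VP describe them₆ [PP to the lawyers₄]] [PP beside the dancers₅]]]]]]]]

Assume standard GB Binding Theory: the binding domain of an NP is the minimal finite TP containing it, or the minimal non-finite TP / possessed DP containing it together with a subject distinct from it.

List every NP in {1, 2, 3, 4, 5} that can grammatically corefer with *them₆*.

*them* is a pronoun, so Principle B applies: it must be free in its binding domain.
Binding domain of *them₆*: the embedded TP, whose subject is the delegates₃.
*the senators₁* c-commands the pronoun but from outside its binding domain, and is not c-commanded by it → coindexation permitted.
*the witnesses₂* c-commands the pronoun but from outside its binding domain, and is not c-commanded by it → coindexation permitted.
*the delegates₃* c-commands the pronoun within its binding domain → coindexation would violate Principle B.
*the lawyers₄*: the pronoun c-commands this R-expression → coindexation would violate Principle C on *the lawyers₄*.
*the dancers₅* and the pronoun do not c-command one another → neither Principle B nor Principle C is at stake; coindexation permitted.

{1, 2, 5}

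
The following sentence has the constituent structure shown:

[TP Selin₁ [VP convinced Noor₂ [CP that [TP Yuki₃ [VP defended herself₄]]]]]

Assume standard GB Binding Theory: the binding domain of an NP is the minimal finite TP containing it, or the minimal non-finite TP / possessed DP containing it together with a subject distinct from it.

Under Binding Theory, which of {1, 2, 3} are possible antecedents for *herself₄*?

{3}

*herself* is an anaphor, so Principle A applies: it must be bound in its binding domain.
Binding domain of *herself₄*: the embedded TP, whose subject is Yuki₃.
*Selin₁* c-commands the anaphor but is outside its binding domain → cannot satisfy Principle A.
*Noor₂* c-commands the anaphor but is outside its binding domain → cannot satisfy Principle A.
*Yuki₃* c-commands the anaphor within its binding domain → licit binder.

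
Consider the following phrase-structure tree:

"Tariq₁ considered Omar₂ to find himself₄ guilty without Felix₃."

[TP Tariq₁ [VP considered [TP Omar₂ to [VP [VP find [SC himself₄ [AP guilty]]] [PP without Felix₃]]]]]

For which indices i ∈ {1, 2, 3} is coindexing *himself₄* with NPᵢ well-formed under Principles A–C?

*himself* is an anaphor, so Principle A applies: it must be bound in its binding domain.
Binding domain of *himself₄*: the embedded TP, whose subject is Omar₂.
*Tariq₁* c-commands the anaphor but is outside its binding domain → cannot satisfy Principle A.
*Omar₂* c-commands the anaphor within its binding domain → licit binder.
*Felix₃* does not c-command the anaphor → cannot bind it.

{2}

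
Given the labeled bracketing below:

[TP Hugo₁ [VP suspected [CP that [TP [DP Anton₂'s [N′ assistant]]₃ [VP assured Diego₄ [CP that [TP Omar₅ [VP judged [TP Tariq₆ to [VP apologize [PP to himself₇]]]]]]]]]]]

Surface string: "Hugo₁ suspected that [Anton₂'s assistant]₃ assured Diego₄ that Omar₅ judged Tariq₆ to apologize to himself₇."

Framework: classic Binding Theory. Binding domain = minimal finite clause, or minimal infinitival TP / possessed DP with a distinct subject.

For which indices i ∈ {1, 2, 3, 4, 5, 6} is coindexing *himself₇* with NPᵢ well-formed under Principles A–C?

{6}

*himself* is an anaphor, so Principle A applies: it must be bound in its binding domain.
Binding domain of *himself₇*: the embedded TP, whose subject is Tariq₆.
*Hugo₁* c-commands the anaphor but is outside its binding domain → cannot satisfy Principle A.
*Anton₂* does not c-command the anaphor → cannot bind it.
*[Anton₂'s assistant]₃* c-commands the anaphor but is outside its binding domain → cannot satisfy Principle A.
*Diego₄* c-commands the anaphor but is outside its binding domain → cannot satisfy Principle A.
*Omar₅* c-commands the anaphor but is outside its binding domain → cannot satisfy Principle A.
*Tariq₆* c-commands the anaphor within its binding domain → licit binder.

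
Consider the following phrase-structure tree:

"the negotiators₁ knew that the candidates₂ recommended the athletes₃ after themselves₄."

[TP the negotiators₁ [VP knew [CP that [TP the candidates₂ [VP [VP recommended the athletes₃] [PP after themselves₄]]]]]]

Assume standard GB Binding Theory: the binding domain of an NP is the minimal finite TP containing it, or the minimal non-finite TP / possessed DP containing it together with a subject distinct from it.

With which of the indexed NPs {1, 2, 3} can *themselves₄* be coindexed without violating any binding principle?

{2}

*themselves* is an anaphor, so Principle A applies: it must be bound in its binding domain.
Binding domain of *themselves₄*: the embedded TP, whose subject is the candidates₂.
*the negotiators₁* c-commands the anaphor but is outside its binding domain → cannot satisfy Principle A.
*the candidates₂* c-commands the anaphor within its binding domain → licit binder.
*the athletes₃* does not c-command the anaphor → cannot bind it.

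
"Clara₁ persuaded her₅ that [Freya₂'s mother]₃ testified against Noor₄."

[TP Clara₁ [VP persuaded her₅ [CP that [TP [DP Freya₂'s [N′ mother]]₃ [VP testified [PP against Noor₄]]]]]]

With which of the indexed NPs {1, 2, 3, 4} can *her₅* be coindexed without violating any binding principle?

*her* is a pronoun, so Principle B applies: it must be free in its binding domain.
Binding domain of *her₅*: the matrix TP, whose subject is Clara₁.
*Clara₁* c-commands the pronoun within its binding domain → coindexation would violate Principle B.
*Freya₂*: the pronoun c-commands this R-expression → coindexation would violate Principle C on *Freya₂*.
*[Freya₂'s mother]₃*: the pronoun c-commands this R-expression → coindexation would violate Principle C on *[Freya₂'s mother]₃*.
*Noor₄*: the pronoun c-commands this R-expression → coindexation would violate Principle C on *Noor₄*.

none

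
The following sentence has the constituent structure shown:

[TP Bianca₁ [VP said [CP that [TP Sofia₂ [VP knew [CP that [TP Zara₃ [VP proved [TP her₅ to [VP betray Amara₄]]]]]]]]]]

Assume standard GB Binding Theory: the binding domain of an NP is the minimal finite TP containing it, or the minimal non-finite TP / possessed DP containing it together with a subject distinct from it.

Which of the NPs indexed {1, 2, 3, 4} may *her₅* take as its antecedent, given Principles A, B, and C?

*her* is a pronoun, so Principle B applies: it must be free in its binding domain.
Binding domain of *her₅*: the embedded TP, whose subject is Zara₃.
*Bianca₁* c-commands the pronoun but from outside its binding domain, and is not c-commanded by it → coindexation permitted.
*Sofia₂* c-commands the pronoun but from outside its binding domain, and is not c-commanded by it → coindexation permitted.
*Zara₃* c-commands the pronoun within its binding domain → coindexation would violate Principle B.
*Amara₄*: the pronoun c-commands this R-expression → coindexation would violate Principle C on *Amara₄*.

{1, 2}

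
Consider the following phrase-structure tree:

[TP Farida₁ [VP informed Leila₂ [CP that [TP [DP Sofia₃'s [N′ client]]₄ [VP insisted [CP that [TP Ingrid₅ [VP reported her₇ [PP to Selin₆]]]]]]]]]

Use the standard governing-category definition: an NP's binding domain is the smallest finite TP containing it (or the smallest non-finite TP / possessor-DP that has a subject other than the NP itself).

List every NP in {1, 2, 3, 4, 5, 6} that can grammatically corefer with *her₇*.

*her* is a pronoun, so Principle B applies: it must be free in its binding domain.
Binding domain of *her₇*: the embedded TP, whose subject is Ingrid₅.
*Farida₁* c-commands the pronoun but from outside its binding domain, and is not c-commanded by it → coindexation permitted.
*Leila₂* c-commands the pronoun but from outside its binding domain, and is not c-commanded by it → coindexation permitted.
*Sofia₃* and the pronoun do not c-command one another → neither Principle B nor Principle C is at stake; coindexation permitted.
*[Sofia₃'s client]₄* c-commands the pronoun but from outside its binding domain, and is not c-commanded by it → coindexation permitted.
*Ingrid₅* c-commands the pronoun within its binding domain → coindexation would violate Principle B.
*Selin₆*: the pronoun c-commands this R-expression → coindexation would violate Principle C on *Selin₆*.

{1, 2, 3, 4}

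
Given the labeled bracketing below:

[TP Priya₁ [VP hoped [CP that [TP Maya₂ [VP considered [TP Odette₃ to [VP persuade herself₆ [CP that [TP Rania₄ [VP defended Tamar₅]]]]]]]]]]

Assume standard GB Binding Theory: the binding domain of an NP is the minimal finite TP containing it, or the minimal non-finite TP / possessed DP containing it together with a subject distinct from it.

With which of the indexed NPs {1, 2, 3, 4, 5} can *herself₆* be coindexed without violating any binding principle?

{3}

*herself* is an anaphor, so Principle A applies: it must be bound in its binding domain.
Binding domain of *herself₆*: the embedded TP, whose subject is Odette₃.
*Priya₁* c-commands the anaphor but is outside its binding domain → cannot satisfy Principle A.
*Maya₂* c-commands the anaphor but is outside its binding domain → cannot satisfy Principle A.
*Odette₃* c-commands the anaphor within its binding domain → licit binder.
*Rania₄* does not c-command the anaphor → cannot bind it.
*Tamar₅* does not c-command the anaphor → cannot bind it.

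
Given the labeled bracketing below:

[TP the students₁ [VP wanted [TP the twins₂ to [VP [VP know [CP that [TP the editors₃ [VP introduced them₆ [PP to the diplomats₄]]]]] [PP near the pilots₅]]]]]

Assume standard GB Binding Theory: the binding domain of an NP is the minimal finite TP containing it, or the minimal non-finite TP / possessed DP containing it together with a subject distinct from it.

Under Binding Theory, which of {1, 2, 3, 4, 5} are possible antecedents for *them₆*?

{1, 2, 5}

*them* is a pronoun, so Principle B applies: it must be free in its binding domain.
Binding domain of *them₆*: the embedded TP, whose subject is the editors₃.
*the students₁* c-commands the pronoun but from outside its binding domain, and is not c-commanded by it → coindexation permitted.
*the twins₂* c-commands the pronoun but from outside its binding domain, and is not c-commanded by it → coindexation permitted.
*the editors₃* c-commands the pronoun within its binding domain → coindexation would violate Principle B.
*the diplomats₄*: the pronoun c-commands this R-expression → coindexation would violate Principle C on *the diplomats₄*.
*the pilots₅* and the pronoun do not c-command one another → neither Principle B nor Principle C is at stake; coindexation permitted.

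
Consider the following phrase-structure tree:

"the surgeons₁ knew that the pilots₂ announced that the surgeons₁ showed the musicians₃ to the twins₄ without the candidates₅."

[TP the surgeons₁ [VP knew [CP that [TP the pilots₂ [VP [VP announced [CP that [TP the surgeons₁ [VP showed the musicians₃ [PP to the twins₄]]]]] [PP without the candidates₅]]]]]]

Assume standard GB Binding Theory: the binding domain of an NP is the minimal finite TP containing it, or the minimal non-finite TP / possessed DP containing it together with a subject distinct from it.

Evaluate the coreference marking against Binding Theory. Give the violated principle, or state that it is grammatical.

The two coindexed NPs are *the surgeons₁* (the higher occurrence) and *the surgeons₁* (the lower occurrence).
*the surgeons₁* (the lower occurrence) is an R-expression. Principle C requires it to be free everywhere.
*the surgeons₁* (the higher occurrence) c-commands it and carries the same index.
The R-expression is bound → Principle C violation.

Principle C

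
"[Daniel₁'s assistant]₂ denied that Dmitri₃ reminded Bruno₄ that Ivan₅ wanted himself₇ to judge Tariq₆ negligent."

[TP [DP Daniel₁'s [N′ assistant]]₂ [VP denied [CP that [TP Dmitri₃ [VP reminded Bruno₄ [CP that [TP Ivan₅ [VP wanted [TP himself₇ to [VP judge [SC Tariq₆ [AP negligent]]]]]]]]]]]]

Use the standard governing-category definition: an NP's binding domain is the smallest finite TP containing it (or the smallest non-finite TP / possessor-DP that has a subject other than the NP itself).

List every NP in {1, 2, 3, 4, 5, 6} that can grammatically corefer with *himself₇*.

{5}

*himself* is an anaphor, so Principle A applies: it must be bound in its binding domain.
Binding domain of *himself₇*: the embedded TP, whose subject is Ivan₅.
*Daniel₁* does not c-command the anaphor → cannot bind it.
*[Daniel₁'s assistant]₂* c-commands the anaphor but is outside its binding domain → cannot satisfy Principle A.
*Dmitri₃* c-commands the anaphor but is outside its binding domain → cannot satisfy Principle A.
*Bruno₄* c-commands the anaphor but is outside its binding domain → cannot satisfy Principle A.
*Ivan₅* c-commands the anaphor within its binding domain → licit binder.
*Tariq₆* does not c-command the anaphor → cannot bind it.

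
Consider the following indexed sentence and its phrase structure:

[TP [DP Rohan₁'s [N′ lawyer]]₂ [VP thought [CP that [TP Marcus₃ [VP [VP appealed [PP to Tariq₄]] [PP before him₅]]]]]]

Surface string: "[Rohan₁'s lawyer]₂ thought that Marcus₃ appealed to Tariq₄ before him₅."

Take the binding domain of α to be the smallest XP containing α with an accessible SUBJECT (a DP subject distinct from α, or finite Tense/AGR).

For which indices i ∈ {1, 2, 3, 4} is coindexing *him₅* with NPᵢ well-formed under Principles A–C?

{1, 2, 4}

*him* is a pronoun, so Principle B applies: it must be free in its binding domain.
Binding domain of *him₅*: the embedded TP, whose subject is Marcus₃.
*Rohan₁* and the pronoun do not c-command one another → neither Principle B nor Principle C is at stake; coindexation permitted.
*[Rohan₁'s lawyer]₂* c-commands the pronoun but from outside its binding domain, and is not c-commanded by it → coindexation permitted.
*Marcus₃* c-commands the pronoun within its binding domain → coindexation would violate Principle B.
*Tariq₄* and the pronoun do not c-command one another → neither Principle B nor Principle C is at stake; coindexation permitted.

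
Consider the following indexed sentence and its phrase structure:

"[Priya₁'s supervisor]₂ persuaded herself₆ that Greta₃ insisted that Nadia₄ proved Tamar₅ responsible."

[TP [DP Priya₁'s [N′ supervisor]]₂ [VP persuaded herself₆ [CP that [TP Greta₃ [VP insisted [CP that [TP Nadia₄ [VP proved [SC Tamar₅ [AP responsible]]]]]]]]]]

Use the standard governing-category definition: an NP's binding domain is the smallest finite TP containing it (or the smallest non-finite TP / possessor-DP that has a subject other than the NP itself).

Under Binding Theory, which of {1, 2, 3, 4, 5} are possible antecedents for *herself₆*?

{2}

*herself* is an anaphor, so Principle A applies: it must be bound in its binding domain.
Binding domain of *herself₆*: the matrix TP, whose subject is [Priya₁'s supervisor]₂.
*Priya₁* does not c-command the anaphor → cannot bind it.
*[Priya₁'s supervisor]₂* c-commands the anaphor within its binding domain → licit binder.
*Greta₃* does not c-command the anaphor → cannot bind it.
*Nadia₄* does not c-command the anaphor → cannot bind it.
*Tamar₅* does not c-command the anaphor → cannot bind it.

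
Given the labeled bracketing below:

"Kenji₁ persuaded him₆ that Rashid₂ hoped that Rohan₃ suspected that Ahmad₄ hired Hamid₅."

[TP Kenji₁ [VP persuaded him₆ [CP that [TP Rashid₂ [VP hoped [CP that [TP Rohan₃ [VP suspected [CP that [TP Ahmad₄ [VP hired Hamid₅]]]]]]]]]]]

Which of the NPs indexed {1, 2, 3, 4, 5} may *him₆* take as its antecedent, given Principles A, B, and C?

*him* is a pronoun, so Principle B applies: it must be free in its binding domain.
Binding domain of *him₆*: the matrix TP, whose subject is Kenji₁.
*Kenji₁* c-commands the pronoun within its binding domain → coindexation would violate Principle B.
*Rashid₂*: the pronoun c-commands this R-expression → coindexation would violate Principle C on *Rashid₂*.
*Rohan₃*: the pronoun c-commands this R-expression → coindexation would violate Principle C on *Rohan₃*.
*Ahmad₄*: the pronoun c-commands this R-expression → coindexation would violate Principle C on *Ahmad₄*.
*Hamid₅*: the pronoun c-commands this R-expression → coindexation would violate Principle C on *Hamid₅*.

none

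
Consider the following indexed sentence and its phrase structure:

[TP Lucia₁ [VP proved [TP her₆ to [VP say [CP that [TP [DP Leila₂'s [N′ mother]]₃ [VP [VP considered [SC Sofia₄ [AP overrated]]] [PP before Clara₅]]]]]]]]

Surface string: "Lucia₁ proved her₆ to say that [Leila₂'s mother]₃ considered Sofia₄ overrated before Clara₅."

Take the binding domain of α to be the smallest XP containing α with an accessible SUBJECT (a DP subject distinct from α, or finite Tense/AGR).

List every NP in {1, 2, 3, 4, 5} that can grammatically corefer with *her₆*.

none

*her* is a pronoun, so Principle B applies: it must be free in its binding domain.
Binding domain of *her₆*: the matrix TP, whose subject is Lucia₁.
*Lucia₁* c-commands the pronoun within its binding domain → coindexation would violate Principle B.
*Leila₂*: the pronoun c-commands this R-expression → coindexation would violate Principle C on *Leila₂*.
*[Leila₂'s mother]₃*: the pronoun c-commands this R-expression → coindexation would violate Principle C on *[Leila₂'s mother]₃*.
*Sofia₄*: the pronoun c-commands this R-expression → coindexation would violate Principle C on *Sofia₄*.
*Clara₅*: the pronoun c-commands this R-expression → coindexation would violate Principle C on *Clara₅*.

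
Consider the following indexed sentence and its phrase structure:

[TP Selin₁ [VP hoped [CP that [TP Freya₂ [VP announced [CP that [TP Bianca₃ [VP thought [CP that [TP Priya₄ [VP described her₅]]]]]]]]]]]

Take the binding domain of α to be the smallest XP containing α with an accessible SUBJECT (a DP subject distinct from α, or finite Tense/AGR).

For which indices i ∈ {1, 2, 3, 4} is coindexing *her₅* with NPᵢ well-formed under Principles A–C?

{1, 2, 3}

*her* is a pronoun, so Principle B applies: it must be free in its binding domain.
Binding domain of *her₅*: the embedded TP, whose subject is Priya₄.
*Selin₁* c-commands the pronoun but from outside its binding domain, and is not c-commanded by it → coindexation permitted.
*Freya₂* c-commands the pronoun but from outside its binding domain, and is not c-commanded by it → coindexation permitted.
*Bianca₃* c-commands the pronoun but from outside its binding domain, and is not c-commanded by it → coindexation permitted.
*Priya₄* c-commands the pronoun within its binding domain → coindexation would violate Principle B.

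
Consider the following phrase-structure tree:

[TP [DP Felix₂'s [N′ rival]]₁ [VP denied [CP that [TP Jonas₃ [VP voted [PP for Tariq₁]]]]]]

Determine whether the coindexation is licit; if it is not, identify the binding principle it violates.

Principle C

The two coindexed NPs are *[Felix₂'s rival]₁* and *Tariq₁*.
*Tariq₁* is an R-expression. Principle C requires it to be free everywhere.
*[Felix₂'s rival]₁* c-commands it and carries the same index.
The R-expression is bound → Principle C violation.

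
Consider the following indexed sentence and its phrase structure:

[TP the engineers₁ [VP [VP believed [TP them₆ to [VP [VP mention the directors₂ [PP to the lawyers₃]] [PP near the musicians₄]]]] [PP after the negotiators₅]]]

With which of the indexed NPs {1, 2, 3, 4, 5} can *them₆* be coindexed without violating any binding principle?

*them* is a pronoun, so Principle B applies: it must be free in its binding domain.
Binding domain of *them₆*: the matrix TP, whose subject is the engineers₁.
*the engineers₁* c-commands the pronoun within its binding domain → coindexation would violate Principle B.
*the directors₂*: the pronoun c-commands this R-expression → coindexation would violate Principle C on *the directors₂*.
*the lawyers₃*: the pronoun c-commands this R-expression → coindexation would violate Principle C on *the lawyers₃*.
*the musicians₄*: the pronoun c-commands this R-expression → coindexation would violate Principle C on *the musicians₄*.
*the negotiators₅* and the pronoun do not c-command one another → neither Principle B nor Principle C is at stake; coindexation permitted.

{5}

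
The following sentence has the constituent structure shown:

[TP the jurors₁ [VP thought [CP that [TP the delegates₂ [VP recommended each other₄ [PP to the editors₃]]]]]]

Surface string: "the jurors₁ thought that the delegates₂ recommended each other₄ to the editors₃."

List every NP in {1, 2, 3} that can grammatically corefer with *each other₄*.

*each other* is an anaphor, so Principle A applies: it must be bound in its binding domain.
Binding domain of *each other₄*: the embedded TP, whose subject is the delegates₂.
*the jurors₁* c-commands the anaphor but is outside its binding domain → cannot satisfy Principle A.
*the delegates₂* c-commands the anaphor within its binding domain → licit binder.
*the editors₃* does not c-command the anaphor → cannot bind it.

{2}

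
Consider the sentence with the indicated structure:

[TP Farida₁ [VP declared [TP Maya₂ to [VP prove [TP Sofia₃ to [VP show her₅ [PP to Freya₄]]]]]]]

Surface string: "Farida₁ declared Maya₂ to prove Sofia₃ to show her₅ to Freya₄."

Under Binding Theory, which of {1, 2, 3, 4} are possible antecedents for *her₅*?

{1, 2}

*her* is a pronoun, so Principle B applies: it must be free in its binding domain.
Binding domain of *her₅*: the embedded TP, whose subject is Sofia₃.
*Farida₁* c-commands the pronoun but from outside its binding domain, and is not c-commanded by it → coindexation permitted.
*Maya₂* c-commands the pronoun but from outside its binding domain, and is not c-commanded by it → coindexation permitted.
*Sofia₃* c-commands the pronoun within its binding domain → coindexation would violate Principle B.
*Freya₄*: the pronoun c-commands this R-expression → coindexation would violate Principle C on *Freya₄*.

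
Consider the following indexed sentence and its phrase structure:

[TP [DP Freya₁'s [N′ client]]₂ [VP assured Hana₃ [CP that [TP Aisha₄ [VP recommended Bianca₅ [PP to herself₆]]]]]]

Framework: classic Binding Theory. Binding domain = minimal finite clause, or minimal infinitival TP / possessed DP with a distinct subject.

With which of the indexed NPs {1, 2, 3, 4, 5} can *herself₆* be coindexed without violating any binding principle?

*herself* is an anaphor, so Principle A applies: it must be bound in its binding domain.
Binding domain of *herself₆*: the embedded TP, whose subject is Aisha₄.
*Freya₁* does not c-command the anaphor → cannot bind it.
*[Freya₁'s client]₂* c-commands the anaphor but is outside its binding domain → cannot satisfy Principle A.
*Hana₃* c-commands the anaphor but is outside its binding domain → cannot satisfy Principle A.
*Aisha₄* c-commands the anaphor within its binding domain → licit binder.
*Bianca₅* c-commands the anaphor within its binding domain → licit binder.

{4, 5}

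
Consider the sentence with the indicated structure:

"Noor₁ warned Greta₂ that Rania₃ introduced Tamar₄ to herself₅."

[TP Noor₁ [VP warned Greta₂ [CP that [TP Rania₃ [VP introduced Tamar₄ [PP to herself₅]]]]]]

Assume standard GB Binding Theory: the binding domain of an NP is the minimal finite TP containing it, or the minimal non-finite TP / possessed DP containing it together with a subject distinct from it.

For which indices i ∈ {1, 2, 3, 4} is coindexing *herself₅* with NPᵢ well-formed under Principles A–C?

{3, 4}

*herself* is an anaphor, so Principle A applies: it must be bound in its binding domain.
Binding domain of *herself₅*: the embedded TP, whose subject is Rania₃.
*Noor₁* c-commands the anaphor but is outside its binding domain → cannot satisfy Principle A.
*Greta₂* c-commands the anaphor but is outside its binding domain → cannot satisfy Principle A.
*Rania₃* c-commands the anaphor within its binding domain → licit binder.
*Tamar₄* c-commands the anaphor within its binding domain → licit binder.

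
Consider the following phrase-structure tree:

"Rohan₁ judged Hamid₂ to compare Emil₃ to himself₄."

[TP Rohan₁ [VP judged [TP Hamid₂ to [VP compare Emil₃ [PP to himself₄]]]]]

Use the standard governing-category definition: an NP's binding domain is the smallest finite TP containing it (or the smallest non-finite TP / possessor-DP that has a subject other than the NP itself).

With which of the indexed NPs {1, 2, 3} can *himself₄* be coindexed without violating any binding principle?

*himself* is an anaphor, so Principle A applies: it must be bound in its binding domain.
Binding domain of *himself₄*: the embedded TP, whose subject is Hamid₂.
*Rohan₁* c-commands the anaphor but is outside its binding domain → cannot satisfy Principle A.
*Hamid₂* c-commands the anaphor within its binding domain → licit binder.
*Emil₃* c-commands the anaphor within its binding domain → licit binder.

{2, 3}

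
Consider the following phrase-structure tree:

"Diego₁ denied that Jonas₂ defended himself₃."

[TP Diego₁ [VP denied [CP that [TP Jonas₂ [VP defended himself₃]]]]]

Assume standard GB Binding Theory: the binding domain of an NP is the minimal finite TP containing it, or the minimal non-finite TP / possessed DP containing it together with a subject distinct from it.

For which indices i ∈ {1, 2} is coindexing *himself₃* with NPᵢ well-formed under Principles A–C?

{2}

*himself* is an anaphor, so Principle A applies: it must be bound in its binding domain.
Binding domain of *himself₃*: the embedded TP, whose subject is Jonas₂.
*Diego₁* c-commands the anaphor but is outside its binding domain → cannot satisfy Principle A.
*Jonas₂* c-commands the anaphor within its binding domain → licit binder.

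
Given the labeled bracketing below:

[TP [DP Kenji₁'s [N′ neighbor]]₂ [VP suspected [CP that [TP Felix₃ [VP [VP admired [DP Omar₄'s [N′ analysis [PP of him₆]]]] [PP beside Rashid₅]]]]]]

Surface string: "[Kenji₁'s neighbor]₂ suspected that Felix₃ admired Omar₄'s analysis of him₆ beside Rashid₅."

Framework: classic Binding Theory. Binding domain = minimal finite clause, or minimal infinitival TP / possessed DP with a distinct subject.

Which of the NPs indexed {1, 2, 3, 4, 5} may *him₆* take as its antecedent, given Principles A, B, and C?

{1, 2, 3, 5}

*him* is a pronoun, so Principle B applies: it must be free in its binding domain.
Binding domain of *him₆*: the possessed DP, whose subject is Omar₄.
*Kenji₁* and the pronoun do not c-command one another → neither Principle B nor Principle C is at stake; coindexation permitted.
*[Kenji₁'s neighbor]₂* c-commands the pronoun but from outside its binding domain, and is not c-commanded by it → coindexation permitted.
*Felix₃* c-commands the pronoun but from outside its binding domain, and is not c-commanded by it → coindexation permitted.
*Omar₄* c-commands the pronoun within its binding domain → coindexation would violate Principle B.
*Rashid₅* and the pronoun do not c-command one another → neither Principle B nor Principle C is at stake; coindexation permitted.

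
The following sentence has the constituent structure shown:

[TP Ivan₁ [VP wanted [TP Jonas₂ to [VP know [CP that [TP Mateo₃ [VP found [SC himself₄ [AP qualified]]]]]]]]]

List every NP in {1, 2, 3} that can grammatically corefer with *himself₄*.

{3}

*himself* is an anaphor, so Principle A applies: it must be bound in its binding domain.
Binding domain of *himself₄*: the embedded TP, whose subject is Mateo₃.
*Ivan₁* c-commands the anaphor but is outside its binding domain → cannot satisfy Principle A.
*Jonas₂* c-commands the anaphor but is outside its binding domain → cannot satisfy Principle A.
*Mateo₃* c-commands the anaphor within its binding domain → licit binder.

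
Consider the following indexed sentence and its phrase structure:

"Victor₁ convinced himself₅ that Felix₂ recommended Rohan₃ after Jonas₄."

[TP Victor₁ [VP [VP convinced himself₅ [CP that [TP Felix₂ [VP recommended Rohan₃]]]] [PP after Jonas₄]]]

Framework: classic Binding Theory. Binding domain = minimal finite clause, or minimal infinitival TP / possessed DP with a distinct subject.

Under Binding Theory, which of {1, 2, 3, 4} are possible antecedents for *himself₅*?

*himself* is an anaphor, so Principle A applies: it must be bound in its binding domain.
Binding domain of *himself₅*: the matrix TP, whose subject is Victor₁.
*Victor₁* c-commands the anaphor within its binding domain → licit binder.
*Felix₂* does not c-command the anaphor → cannot bind it.
*Rohan₃* does not c-command the anaphor → cannot bind it.
*Jonas₄* does not c-command the anaphor → cannot bind it.

{1}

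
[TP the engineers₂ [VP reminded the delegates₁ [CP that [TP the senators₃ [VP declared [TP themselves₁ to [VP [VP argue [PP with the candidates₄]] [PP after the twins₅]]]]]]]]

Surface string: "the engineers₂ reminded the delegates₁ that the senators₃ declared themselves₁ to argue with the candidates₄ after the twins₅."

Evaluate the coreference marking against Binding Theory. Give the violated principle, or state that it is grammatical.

The two coindexed NPs are *the delegates₁* and *themselves₁*.
*themselves₁* is an anaphor. Principle A requires it to be bound within its binding domain — the embedded TP, whose subject is the senators₃.
Within that domain it is c-commanded by *the senators₃*, which does not share its index.
*the delegates₁* does c-command the anaphor, but from outside its binding domain.
The anaphor is unbound in its domain → Principle A violation.

Principle A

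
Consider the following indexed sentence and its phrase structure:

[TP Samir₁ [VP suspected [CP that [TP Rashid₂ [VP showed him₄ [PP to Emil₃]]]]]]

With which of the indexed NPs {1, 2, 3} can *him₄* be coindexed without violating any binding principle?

{1}

*him* is a pronoun, so Principle B applies: it must be free in its binding domain.
Binding domain of *him₄*: the embedded TP, whose subject is Rashid₂.
*Samir₁* c-commands the pronoun but from outside its binding domain, and is not c-commanded by it → coindexation permitted.
*Rashid₂* c-commands the pronoun within its binding domain → coindexation would violate Principle B.
*Emil₃*: the pronoun c-commands this R-expression → coindexation would violate Principle C on *Emil₃*.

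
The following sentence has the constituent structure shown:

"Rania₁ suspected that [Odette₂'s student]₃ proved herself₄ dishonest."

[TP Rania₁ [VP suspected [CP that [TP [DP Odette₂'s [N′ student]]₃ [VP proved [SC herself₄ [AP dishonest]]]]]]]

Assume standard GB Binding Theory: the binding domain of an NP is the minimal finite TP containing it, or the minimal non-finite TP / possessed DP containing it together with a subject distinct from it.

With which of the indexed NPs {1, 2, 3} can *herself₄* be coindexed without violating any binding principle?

*herself* is an anaphor, so Principle A applies: it must be bound in its binding domain.
Binding domain of *herself₄*: the embedded TP, whose subject is [Odette₂'s student]₃.
*Rania₁* c-commands the anaphor but is outside its binding domain → cannot satisfy Principle A.
*Odette₂* does not c-command the anaphor → cannot bind it.
*[Odette₂'s student]₃* c-commands the anaphor within its binding domain → licit binder.

{3}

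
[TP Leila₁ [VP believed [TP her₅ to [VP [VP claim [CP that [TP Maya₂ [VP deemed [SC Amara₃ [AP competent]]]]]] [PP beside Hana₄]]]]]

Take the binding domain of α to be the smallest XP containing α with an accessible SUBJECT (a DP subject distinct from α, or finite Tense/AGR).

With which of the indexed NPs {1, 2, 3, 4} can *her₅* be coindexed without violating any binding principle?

none

*her* is a pronoun, so Principle B applies: it must be free in its binding domain.
Binding domain of *her₅*: the matrix TP, whose subject is Leila₁.
*Leila₁* c-commands the pronoun within its binding domain → coindexation would violate Principle B.
*Maya₂*: the pronoun c-commands this R-expression → coindexation would violate Principle C on *Maya₂*.
*Amara₃*: the pronoun c-commands this R-expression → coindexation would violate Principle C on *Amara₃*.
*Hana₄*: the pronoun c-commands this R-expression → coindexation would violate Principle C on *Hana₄*.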